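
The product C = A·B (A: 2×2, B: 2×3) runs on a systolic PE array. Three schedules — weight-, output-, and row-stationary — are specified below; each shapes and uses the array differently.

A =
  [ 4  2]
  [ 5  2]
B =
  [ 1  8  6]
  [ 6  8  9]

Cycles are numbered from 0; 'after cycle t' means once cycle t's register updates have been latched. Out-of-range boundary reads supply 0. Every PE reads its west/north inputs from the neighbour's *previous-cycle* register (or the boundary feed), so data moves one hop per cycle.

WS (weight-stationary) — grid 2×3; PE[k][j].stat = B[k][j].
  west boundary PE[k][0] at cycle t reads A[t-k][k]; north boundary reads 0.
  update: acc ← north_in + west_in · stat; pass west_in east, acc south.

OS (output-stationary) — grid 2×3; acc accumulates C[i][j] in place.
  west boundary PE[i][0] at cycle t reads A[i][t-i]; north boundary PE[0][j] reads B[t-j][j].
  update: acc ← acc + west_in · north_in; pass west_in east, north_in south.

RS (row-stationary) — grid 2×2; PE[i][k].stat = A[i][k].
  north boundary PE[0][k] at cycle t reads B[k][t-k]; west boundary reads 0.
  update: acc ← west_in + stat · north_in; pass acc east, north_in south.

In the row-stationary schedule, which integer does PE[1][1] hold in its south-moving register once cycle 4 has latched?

register = 9

RS on a 2×2 grid — tracing PE[1][1] and its feeders:
  t=0 PE[0][1]: acc=0 h=0 v=0
  t=0 PE[1][0]: acc=0 h=0 v=0
  t=0 PE[1][1]: acc=0 h=0 v=0
  t=1 PE[0][1]: acc=16 h=16 v=6
  t=1 PE[1][0]: acc=5 h=5 v=1
  t=1 PE[1][1]: acc=0 h=0 v=0
  t=2 PE[0][1]: acc=48 h=48 v=8
  t=2 PE[1][0]: acc=40 h=40 v=8
  t=2 PE[1][1]: acc=17 h=17 v=6
  t=3 PE[0][1]: acc=42 h=42 v=9
  t=3 PE[1][0]: acc=30 h=30 v=6
  t=3 PE[1][1]: acc=56 h=56 v=8
  t=4 PE[0][1]: acc=0 h=0 v=0
  t=4 PE[1][0]: acc=0 h=0 v=0
  t=4 PE[1][1]: acc=48 h=48 v=9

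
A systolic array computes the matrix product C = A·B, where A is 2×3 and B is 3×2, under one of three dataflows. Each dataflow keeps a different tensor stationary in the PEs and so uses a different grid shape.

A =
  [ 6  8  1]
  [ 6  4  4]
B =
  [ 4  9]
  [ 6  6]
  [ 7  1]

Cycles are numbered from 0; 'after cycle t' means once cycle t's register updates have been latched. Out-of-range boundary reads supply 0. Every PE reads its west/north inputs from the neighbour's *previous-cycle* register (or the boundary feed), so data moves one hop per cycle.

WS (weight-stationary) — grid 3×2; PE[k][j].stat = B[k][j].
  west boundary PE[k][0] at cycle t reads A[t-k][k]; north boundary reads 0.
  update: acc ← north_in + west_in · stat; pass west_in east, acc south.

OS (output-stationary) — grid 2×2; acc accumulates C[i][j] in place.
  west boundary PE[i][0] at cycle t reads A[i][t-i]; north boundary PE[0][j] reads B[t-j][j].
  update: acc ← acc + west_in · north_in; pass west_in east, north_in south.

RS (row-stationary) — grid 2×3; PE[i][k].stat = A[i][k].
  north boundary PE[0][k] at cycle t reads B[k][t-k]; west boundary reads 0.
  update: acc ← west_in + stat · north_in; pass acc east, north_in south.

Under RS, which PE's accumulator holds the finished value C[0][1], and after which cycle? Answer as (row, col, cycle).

(row, col, cycle) = (0, 2, 3)

RS: C[0][1] accumulates in PE[0][2]:
  c0 r0c2: 0 / 0 / 0
  c1 r0c2: 0 / 0 / 0
  c2 r0c2: 79 / 79 / 7
  c3 r0c2: 103 / 103 / 1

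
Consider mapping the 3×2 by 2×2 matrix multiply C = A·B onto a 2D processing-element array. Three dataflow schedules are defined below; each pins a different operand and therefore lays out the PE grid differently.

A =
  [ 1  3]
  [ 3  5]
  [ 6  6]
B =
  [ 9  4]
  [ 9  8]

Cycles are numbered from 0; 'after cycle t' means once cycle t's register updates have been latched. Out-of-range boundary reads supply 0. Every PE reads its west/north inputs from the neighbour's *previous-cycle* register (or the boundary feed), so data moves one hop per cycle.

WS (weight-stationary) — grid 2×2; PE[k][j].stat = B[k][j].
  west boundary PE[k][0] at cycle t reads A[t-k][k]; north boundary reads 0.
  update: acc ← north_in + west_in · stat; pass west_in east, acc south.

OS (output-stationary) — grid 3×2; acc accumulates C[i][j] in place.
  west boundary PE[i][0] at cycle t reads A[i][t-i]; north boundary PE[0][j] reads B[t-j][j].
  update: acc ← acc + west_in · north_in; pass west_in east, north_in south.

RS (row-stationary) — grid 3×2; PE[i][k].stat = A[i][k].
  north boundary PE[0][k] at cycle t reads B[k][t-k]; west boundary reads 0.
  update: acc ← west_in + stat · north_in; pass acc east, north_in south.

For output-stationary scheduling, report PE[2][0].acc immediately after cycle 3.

OS (3×2). Following PE[2][0] plus its west/north inputs:
  0: (1,0).acc=0  regs=<0,0>
  0: (2,0).acc=0  regs=<0,0>
  1: (1,0).acc=27  regs=<3,9>
  1: (2,0).acc=0  regs=<0,0>
  2: (1,0).acc=72  regs=<5,9>
  2: (2,0).acc=54  regs=<6,9>
  3: (1,0).acc=72  regs=<0,0>
  3: (2,0).acc=108  regs=<6,9>

PE[2][0].acc = 108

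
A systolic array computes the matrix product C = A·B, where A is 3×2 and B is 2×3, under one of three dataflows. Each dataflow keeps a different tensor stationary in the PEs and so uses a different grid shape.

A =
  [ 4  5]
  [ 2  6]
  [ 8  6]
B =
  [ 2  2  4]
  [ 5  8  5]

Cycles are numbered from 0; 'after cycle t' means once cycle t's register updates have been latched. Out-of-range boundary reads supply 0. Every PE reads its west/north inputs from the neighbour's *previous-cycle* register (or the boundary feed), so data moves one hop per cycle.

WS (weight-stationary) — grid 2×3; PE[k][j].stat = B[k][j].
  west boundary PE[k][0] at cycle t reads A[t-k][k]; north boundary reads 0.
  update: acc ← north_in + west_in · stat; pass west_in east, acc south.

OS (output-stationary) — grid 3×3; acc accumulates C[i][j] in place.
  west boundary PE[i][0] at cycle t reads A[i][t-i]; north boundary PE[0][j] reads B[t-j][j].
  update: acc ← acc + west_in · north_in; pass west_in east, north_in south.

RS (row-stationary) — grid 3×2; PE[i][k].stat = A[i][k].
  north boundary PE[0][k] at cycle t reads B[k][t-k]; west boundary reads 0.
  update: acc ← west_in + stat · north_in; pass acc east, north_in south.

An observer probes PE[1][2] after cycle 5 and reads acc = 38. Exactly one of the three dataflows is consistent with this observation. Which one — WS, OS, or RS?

dataflow = OS

— WS: 2×3; PE[1][2] trace:
  0: (1,2).acc=0  regs=<0,0>
  1: (1,2).acc=0  regs=<0,0>
  2: (1,2).acc=0  regs=<0,0>
  3: (1,2).acc=41  regs=<5,41>
  4: (1,2).acc=38  regs=<6,38>
  5: (1,2).acc=62  regs=<6,62>
— OS: 3×3; PE[1][2] trace:
  0: (1,2).acc=0  regs=<0,0>
  1: (1,2).acc=0  regs=<0,0>
  2: (1,2).acc=0  regs=<0,0>
  3: (1,2).acc=8  regs=<2,4>
  4: (1,2).acc=38  regs=<6,5>
  5: (1,2).acc=38  regs=<0,0>
RS: PE[1][2] is outside its 3×2 grid.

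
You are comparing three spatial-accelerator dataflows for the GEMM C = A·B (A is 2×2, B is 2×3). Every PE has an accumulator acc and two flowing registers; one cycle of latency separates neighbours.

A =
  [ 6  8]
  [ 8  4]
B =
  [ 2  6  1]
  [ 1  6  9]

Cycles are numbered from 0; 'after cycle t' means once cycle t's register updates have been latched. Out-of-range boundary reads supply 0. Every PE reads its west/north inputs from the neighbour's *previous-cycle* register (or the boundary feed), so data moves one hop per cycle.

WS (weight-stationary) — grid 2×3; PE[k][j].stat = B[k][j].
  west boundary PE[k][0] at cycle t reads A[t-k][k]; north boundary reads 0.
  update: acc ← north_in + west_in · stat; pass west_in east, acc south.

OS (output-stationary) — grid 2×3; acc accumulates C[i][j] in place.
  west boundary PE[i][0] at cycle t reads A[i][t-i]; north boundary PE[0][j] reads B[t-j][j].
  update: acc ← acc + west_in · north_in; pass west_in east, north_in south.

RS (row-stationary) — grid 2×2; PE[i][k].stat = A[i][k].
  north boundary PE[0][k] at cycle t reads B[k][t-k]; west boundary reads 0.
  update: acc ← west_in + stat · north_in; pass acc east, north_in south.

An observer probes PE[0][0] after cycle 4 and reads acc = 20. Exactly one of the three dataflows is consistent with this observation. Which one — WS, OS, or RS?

WS [2×3] PE[0][0] across cycles:
  t=0 PE[0][0]: acc=12 h=6 v=12
  t=1 PE[0][0]: acc=16 h=8 v=16
  t=2 PE[0][0]: acc=0 h=0 v=0
  t=3 PE[0][0]: acc=0 h=0 v=0
  t=4 PE[0][0]: acc=0 h=0 v=0
OS [2×3] PE[0][0] across cycles:
  t=0 PE[0][0]: acc=12 h=6 v=2
  t=1 PE[0][0]: acc=20 h=8 v=1
  t=2 PE[0][0]: acc=20 h=0 v=0
  t=3 PE[0][0]: acc=20 h=0 v=0
  t=4 PE[0][0]: acc=20 h=0 v=0
RS [2×2] PE[0][0] across cycles:
  t=0 PE[0][0]: acc=12 h=12 v=2
  t=1 PE[0][0]: acc=36 h=36 v=6
  t=2 PE[0][0]: acc=6 h=6 v=1
  t=3 PE[0][0]: acc=0 h=0 v=0
  t=4 PE[0][0]: acc=0 h=0 v=0

dataflow = OS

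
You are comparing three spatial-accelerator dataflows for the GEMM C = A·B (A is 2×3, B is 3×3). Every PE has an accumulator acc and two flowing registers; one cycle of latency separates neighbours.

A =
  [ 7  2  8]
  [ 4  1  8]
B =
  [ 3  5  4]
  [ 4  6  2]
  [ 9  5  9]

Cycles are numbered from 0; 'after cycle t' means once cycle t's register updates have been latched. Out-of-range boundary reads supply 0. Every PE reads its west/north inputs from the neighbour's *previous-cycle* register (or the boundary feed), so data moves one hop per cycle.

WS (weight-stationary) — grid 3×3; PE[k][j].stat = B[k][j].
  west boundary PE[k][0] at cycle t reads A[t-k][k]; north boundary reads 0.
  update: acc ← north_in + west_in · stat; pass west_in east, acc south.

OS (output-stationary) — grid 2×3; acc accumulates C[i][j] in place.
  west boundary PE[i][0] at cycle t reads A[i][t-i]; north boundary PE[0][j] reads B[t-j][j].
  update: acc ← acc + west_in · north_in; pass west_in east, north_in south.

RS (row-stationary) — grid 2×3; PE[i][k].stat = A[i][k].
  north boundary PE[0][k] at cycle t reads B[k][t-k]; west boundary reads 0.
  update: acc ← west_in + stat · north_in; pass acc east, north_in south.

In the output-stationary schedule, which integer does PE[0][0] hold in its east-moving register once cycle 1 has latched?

Tracing OS — 2×3 array, target PE[0][0]:
  cycle 0: PE[0][0] → acc 21, east 7, south 3
  cycle 1: PE[0][0] → acc 29, east 2, south 4

register = 2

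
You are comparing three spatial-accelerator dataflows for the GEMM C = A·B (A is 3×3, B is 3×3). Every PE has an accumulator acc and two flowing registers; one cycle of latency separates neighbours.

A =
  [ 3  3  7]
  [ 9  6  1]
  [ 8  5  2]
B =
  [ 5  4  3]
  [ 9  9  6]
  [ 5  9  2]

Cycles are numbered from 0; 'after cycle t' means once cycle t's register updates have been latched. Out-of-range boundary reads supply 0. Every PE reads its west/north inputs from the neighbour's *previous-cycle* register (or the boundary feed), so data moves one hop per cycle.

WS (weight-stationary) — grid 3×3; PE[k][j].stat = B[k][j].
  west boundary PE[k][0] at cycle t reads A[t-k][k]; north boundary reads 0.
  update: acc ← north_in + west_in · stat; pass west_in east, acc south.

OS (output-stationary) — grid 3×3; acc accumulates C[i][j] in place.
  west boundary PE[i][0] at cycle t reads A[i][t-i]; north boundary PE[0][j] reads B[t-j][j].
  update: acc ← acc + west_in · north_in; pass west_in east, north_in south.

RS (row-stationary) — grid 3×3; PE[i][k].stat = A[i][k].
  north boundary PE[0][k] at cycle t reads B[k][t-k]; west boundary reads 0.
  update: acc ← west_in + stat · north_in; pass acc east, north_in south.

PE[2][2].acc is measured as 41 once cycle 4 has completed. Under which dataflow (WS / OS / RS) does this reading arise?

WS [3×3] PE[2][2] across cycles:
  [0] (2,2) acc=0 (h:0 v:0)
  [1] (2,2) acc=0 (h:0 v:0)
  [2] (2,2) acc=0 (h:0 v:0)
  [3] (2,2) acc=0 (h:0 v:0)
  [4] (2,2) acc=41 (h:7 v:41)
OS [3×3] PE[2][2] across cycles:
  [0] (2,2) acc=0 (h:0 v:0)
  [1] (2,2) acc=0 (h:0 v:0)
  [2] (2,2) acc=0 (h:0 v:0)
  [3] (2,2) acc=0 (h:0 v:0)
  [4] (2,2) acc=24 (h:8 v:3)
RS [3×3] PE[2][2] across cycles:
  [0] (2,2) acc=0 (h:0 v:0)
  [1] (2,2) acc=0 (h:0 v:0)
  [2] (2,2) acc=0 (h:0 v:0)
  [3] (2,2) acc=0 (h:0 v:0)
  [4] (2,2) acc=95 (h:95 v:5)

dataflow = WS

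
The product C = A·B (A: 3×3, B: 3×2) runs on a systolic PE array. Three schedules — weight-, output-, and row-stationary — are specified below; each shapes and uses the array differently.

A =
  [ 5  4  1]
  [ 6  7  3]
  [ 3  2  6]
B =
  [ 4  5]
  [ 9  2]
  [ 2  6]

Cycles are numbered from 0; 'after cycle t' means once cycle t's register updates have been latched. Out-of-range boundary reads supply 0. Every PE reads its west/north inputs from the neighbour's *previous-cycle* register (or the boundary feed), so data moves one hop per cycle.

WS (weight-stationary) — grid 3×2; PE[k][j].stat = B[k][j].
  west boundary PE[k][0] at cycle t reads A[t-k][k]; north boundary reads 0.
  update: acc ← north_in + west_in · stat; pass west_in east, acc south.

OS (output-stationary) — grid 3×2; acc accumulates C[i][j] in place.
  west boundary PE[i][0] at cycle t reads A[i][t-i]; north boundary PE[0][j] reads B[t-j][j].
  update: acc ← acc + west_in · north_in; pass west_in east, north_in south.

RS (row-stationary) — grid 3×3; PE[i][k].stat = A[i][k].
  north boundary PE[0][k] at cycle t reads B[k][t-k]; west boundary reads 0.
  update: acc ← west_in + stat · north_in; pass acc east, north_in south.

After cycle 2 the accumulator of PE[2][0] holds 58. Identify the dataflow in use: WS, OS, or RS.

Under WS (3×2), PE[2][0]:
  0: (2,0).acc=0  regs=<0,0>
  1: (2,0).acc=0  regs=<0,0>
  2: (2,0).acc=58  regs=<1,58>
Under OS (3×2), PE[2][0]:
  0: (2,0).acc=0  regs=<0,0>
  1: (2,0).acc=0  regs=<0,0>
  2: (2,0).acc=12  regs=<3,4>
Under RS (3×3), PE[2][0]:
  0: (2,0).acc=0  regs=<0,0>
  1: (2,0).acc=0  regs=<0,0>
  2: (2,0).acc=12  regs=<12,4>

dataflow = WS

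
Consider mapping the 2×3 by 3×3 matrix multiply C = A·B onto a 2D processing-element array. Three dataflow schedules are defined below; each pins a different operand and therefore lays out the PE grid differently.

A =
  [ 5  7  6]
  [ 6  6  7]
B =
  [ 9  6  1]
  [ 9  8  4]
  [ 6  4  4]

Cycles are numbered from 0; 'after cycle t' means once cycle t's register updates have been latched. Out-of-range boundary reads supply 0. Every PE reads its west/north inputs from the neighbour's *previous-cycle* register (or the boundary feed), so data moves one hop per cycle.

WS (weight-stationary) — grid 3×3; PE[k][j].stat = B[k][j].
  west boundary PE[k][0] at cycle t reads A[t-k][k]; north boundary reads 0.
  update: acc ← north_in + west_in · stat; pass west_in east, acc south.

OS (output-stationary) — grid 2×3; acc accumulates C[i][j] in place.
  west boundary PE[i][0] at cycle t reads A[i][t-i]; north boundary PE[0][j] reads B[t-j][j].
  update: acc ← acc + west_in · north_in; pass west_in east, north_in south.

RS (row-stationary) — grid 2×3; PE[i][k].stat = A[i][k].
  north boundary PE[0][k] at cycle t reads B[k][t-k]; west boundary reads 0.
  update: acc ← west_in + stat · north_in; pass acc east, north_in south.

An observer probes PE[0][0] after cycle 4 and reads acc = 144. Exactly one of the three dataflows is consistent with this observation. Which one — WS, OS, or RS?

dataflow = OS

Under WS (3×3), PE[0][0]:
  after 0 — PE[0][0] acc=45, pass-E 5, pass-S 45
  after 1 — PE[0][0] acc=54, pass-E 6, pass-S 54
  after 2 — PE[0][0] acc=0, pass-E 0, pass-S 0
  after 3 — PE[0][0] acc=0, pass-E 0, pass-S 0
  after 4 — PE[0][0] acc=0, pass-E 0, pass-S 0
Under OS (2×3), PE[0][0]:
  after 0 — PE[0][0] acc=45, pass-E 5, pass-S 9
  after 1 — PE[0][0] acc=108, pass-E 7, pass-S 9
  after 2 — PE[0][0] acc=144, pass-E 6, pass-S 6
  after 3 — PE[0][0] acc=144, pass-E 0, pass-S 0
  after 4 — PE[0][0] acc=144, pass-E 0, pass-S 0
Under RS (2×3), PE[0][0]:
  after 0 — PE[0][0] acc=45, pass-E 45, pass-S 9
  after 1 — PE[0][0] acc=30, pass-E 30, pass-S 6
  after 2 — PE[0][0] acc=5, pass-E 5, pass-S 1
  after 3 — PE[0][0] acc=0, pass-E 0, pass-S 0
  after 4 — PE[0][0] acc=0, pass-E 0, pass-S 0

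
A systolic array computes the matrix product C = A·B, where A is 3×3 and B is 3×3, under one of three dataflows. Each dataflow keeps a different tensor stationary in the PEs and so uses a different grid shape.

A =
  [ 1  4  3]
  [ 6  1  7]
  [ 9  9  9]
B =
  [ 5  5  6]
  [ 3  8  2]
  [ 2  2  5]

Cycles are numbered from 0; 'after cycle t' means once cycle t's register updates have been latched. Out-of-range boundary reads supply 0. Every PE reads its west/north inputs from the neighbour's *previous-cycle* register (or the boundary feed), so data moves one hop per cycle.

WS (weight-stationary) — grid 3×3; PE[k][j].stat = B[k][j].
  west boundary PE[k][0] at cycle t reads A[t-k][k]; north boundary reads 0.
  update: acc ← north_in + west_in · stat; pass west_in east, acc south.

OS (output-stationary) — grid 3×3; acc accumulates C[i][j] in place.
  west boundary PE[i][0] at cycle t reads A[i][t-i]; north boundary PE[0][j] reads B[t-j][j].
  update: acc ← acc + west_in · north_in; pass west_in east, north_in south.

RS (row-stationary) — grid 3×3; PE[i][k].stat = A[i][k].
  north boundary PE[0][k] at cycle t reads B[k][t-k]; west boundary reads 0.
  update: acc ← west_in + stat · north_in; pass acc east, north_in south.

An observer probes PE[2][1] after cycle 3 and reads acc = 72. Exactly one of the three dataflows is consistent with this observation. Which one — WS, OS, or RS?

WS (3×3 grid), PE[2][1]:
  0: (2,1).acc=0  regs=<0,0>
  1: (2,1).acc=0  regs=<0,0>
  2: (2,1).acc=0  regs=<0,0>
  3: (2,1).acc=43  regs=<3,43>
OS (3×3 grid), PE[2][1]:
  0: (2,1).acc=0  regs=<0,0>
  1: (2,1).acc=0  regs=<0,0>
  2: (2,1).acc=0  regs=<0,0>
  3: (2,1).acc=45  regs=<9,5>
RS (3×3 grid), PE[2][1]:
  0: (2,1).acc=0  regs=<0,0>
  1: (2,1).acc=0  regs=<0,0>
  2: (2,1).acc=0  regs=<0,0>
  3: (2,1).acc=72  regs=<72,3>

dataflow = RS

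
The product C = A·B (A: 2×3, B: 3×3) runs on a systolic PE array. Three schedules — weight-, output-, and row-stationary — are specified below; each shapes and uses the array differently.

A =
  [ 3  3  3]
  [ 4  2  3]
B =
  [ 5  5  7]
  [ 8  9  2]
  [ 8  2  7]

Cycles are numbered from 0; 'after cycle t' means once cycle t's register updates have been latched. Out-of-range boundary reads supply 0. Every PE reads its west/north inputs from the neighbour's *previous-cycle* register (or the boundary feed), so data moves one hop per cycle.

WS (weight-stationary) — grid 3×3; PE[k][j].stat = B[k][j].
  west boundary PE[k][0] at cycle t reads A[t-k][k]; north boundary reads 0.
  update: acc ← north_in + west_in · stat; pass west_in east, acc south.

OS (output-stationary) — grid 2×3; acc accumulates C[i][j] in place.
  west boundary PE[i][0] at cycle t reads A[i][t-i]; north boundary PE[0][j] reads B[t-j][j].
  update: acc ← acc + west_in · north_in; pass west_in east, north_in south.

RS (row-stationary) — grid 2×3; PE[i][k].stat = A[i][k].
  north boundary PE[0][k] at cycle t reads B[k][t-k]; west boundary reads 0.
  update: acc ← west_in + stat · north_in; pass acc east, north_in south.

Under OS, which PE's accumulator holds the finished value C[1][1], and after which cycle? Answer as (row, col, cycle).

Under OS, C[1][1] lands at PE[1][1]:
  [0] (1,1) acc=0 (h:0 v:0)
  [1] (1,1) acc=0 (h:0 v:0)
  [2] (1,1) acc=20 (h:4 v:5)
  [3] (1,1) acc=38 (h:2 v:9)
  [4] (1,1) acc=44 (h:3 v:2)

(row, col, cycle) = (1, 1, 4)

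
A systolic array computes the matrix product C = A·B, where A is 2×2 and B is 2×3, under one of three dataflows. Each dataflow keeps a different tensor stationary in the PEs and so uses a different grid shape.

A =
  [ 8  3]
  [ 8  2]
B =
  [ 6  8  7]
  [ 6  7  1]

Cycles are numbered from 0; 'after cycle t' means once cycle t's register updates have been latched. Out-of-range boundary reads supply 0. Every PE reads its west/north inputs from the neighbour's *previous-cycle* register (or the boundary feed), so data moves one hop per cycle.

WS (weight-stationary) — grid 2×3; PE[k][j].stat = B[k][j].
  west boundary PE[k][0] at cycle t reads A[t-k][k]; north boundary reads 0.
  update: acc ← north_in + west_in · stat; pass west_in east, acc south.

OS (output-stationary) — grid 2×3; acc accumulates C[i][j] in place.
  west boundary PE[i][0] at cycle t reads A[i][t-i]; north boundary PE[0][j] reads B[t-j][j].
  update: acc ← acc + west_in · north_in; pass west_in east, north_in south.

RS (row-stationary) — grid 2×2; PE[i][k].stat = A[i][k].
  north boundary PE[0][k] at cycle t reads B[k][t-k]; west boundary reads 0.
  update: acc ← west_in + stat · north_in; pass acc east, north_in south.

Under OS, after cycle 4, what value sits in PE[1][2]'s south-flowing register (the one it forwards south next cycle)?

register = 1

OS (2×3). Following PE[1][2] plus its west/north inputs:
  @0  [0,2]  acc 0  |  →0  ↓0
  @0  [1,1]  acc 0  |  →0  ↓0
  @0  [1,2]  acc 0  |  →0  ↓0
  @1  [0,2]  acc 0  |  →0  ↓0
  @1  [1,1]  acc 0  |  →0  ↓0
  @1  [1,2]  acc 0  |  →0  ↓0
  @2  [0,2]  acc 56  |  →8  ↓7
  @2  [1,1]  acc 64  |  →8  ↓8
  @2  [1,2]  acc 0  |  →0  ↓0
  @3  [0,2]  acc 59  |  →3  ↓1
  @3  [1,1]  acc 78  |  →2  ↓7
  @3  [1,2]  acc 56  |  →8  ↓7
  @4  [0,2]  acc 59  |  →0  ↓0
  @4  [1,1]  acc 78  |  →0  ↓0
  @4  [1,2]  acc 58  |  →2  ↓1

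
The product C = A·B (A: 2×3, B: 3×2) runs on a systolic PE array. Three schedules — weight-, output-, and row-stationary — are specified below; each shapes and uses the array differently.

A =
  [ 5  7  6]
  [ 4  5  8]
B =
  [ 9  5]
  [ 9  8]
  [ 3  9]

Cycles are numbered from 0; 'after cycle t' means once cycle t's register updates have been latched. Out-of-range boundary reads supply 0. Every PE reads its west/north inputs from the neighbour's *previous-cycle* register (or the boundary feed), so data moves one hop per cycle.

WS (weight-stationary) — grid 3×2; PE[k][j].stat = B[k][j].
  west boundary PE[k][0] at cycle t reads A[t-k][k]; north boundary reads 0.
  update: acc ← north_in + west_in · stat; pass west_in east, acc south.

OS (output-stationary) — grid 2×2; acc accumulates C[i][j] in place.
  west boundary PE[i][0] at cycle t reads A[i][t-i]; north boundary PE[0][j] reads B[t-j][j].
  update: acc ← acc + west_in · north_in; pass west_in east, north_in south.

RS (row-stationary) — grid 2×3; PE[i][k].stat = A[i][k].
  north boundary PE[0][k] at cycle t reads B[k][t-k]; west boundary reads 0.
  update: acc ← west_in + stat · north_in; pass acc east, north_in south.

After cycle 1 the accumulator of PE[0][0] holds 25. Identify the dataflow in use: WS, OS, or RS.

dataflow = RS

Under WS (3×2), PE[0][0]:
  cycle 0: PE[0][0] → acc 45, east 5, south 45
  cycle 1: PE[0][0] → acc 36, east 4, south 36
Under OS (2×2), PE[0][0]:
  cycle 0: PE[0][0] → acc 45, east 5, south 9
  cycle 1: PE[0][0] → acc 108, east 7, south 9
Under RS (2×3), PE[0][0]:
  cycle 0: PE[0][0] → acc 45, east 45, south 9
  cycle 1: PE[0][0] → acc 25, east 25, south 5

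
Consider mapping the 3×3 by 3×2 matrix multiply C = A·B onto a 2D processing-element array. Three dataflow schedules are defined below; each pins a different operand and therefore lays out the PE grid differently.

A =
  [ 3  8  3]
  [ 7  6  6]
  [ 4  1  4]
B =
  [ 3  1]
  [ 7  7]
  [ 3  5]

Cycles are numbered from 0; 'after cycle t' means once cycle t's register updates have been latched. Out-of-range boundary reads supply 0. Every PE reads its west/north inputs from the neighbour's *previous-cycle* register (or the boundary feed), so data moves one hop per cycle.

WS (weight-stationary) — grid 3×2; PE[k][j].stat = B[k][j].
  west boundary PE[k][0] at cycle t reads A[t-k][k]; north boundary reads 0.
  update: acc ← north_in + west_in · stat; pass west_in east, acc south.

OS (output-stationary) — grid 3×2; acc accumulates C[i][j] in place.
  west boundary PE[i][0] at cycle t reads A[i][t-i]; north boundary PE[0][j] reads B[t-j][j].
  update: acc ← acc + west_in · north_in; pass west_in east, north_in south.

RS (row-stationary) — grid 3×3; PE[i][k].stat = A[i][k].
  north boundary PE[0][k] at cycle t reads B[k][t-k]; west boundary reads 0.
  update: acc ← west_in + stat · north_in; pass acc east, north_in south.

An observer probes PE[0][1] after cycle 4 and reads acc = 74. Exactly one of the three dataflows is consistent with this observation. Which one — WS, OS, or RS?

dataflow = OS

WS [3×2] PE[0][1] across cycles:
  cycle 0: PE[0][1] → acc 0, east 0, south 0
  cycle 1: PE[0][1] → acc 3, east 3, south 3
  cycle 2: PE[0][1] → acc 7, east 7, south 7
  cycle 3: PE[0][1] → acc 4, east 4, south 4
  cycle 4: PE[0][1] → acc 0, east 0, south 0
OS [3×2] PE[0][1] across cycles:
  cycle 0: PE[0][1] → acc 0, east 0, south 0
  cycle 1: PE[0][1] → acc 3, east 3, south 1
  cycle 2: PE[0][1] → acc 59, east 8, south 7
  cycle 3: PE[0][1] → acc 74, east 3, south 5
  cycle 4: PE[0][1] → acc 74, east 0, south 0
RS [3×3] PE[0][1] across cycles:
  cycle 0: PE[0][1] → acc 0, east 0, south 0
  cycle 1: PE[0][1] → acc 65, east 65, south 7
  cycle 2: PE[0][1] → acc 59, east 59, south 7
  cycle 3: PE[0][1] → acc 0, east 0, south 0
  cycle 4: PE[0][1] → acc 0, east 0, south 0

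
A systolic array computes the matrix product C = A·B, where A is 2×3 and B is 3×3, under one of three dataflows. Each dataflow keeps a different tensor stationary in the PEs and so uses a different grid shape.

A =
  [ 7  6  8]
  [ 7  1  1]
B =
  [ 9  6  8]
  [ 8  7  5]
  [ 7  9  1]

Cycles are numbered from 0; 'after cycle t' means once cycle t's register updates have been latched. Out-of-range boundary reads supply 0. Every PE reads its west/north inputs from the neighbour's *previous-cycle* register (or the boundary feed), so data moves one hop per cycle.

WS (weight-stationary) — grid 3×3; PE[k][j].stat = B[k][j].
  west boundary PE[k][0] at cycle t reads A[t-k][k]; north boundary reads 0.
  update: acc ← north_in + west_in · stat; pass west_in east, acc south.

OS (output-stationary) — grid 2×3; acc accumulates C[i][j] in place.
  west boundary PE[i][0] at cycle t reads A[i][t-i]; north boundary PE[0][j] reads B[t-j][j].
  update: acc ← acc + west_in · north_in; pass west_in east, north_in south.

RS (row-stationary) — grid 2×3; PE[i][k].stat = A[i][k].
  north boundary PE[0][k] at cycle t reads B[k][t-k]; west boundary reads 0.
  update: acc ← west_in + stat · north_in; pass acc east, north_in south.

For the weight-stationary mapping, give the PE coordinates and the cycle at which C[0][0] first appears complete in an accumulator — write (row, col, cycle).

WS — PE[2][0] is where C[0][0] collects:
  step 0 · PE2,0: acc=0; fwd→0 fwd↓0
  step 1 · PE2,0: acc=0; fwd→0 fwd↓0
  step 2 · PE2,0: acc=167; fwd→8 fwd↓167

(row, col, cycle) = (2, 0, 2)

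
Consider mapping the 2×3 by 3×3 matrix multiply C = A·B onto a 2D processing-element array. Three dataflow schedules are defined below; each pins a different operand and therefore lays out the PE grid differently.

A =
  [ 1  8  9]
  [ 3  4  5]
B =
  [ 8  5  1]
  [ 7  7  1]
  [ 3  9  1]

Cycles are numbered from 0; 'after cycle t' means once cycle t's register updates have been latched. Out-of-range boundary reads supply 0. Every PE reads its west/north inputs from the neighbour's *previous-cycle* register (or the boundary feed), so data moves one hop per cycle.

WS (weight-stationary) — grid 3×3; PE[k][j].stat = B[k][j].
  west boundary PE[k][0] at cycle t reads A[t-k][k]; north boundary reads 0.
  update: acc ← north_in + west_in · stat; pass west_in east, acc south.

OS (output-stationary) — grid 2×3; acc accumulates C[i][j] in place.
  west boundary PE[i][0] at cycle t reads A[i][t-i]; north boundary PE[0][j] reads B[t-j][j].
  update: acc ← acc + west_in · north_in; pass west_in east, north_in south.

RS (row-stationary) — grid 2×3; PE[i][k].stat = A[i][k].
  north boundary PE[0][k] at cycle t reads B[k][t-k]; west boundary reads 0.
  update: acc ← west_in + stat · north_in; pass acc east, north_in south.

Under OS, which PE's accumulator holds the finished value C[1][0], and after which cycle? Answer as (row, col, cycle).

Under OS, C[1][0] lands at PE[1][0]:
  0: (1,0).acc=0  regs=<0,0>
  1: (1,0).acc=24  regs=<3,8>
  2: (1,0).acc=52  regs=<4,7>
  3: (1,0).acc=67  regs=<5,3>

(row, col, cycle) = (1, 0, 3)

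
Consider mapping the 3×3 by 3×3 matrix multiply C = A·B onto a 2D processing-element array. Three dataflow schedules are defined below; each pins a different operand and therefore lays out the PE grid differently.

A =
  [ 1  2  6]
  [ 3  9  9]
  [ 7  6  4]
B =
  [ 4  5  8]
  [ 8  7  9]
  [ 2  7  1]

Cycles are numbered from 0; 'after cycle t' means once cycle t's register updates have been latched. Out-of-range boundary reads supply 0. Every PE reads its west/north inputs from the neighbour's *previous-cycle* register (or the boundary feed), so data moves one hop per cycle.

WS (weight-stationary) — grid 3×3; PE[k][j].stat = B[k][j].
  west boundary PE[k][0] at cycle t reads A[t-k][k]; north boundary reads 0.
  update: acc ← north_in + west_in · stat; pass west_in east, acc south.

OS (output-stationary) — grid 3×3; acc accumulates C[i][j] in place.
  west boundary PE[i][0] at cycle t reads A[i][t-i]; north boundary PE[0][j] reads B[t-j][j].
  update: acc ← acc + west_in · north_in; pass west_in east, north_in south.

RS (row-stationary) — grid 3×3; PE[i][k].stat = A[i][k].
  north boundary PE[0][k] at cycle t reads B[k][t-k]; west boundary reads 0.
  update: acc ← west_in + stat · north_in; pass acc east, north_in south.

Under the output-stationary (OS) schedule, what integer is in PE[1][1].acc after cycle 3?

OS (3×3). Following PE[1][1] plus its west/north inputs:
  [0] (0,1) acc=0 (h:0 v:0)
  [0] (1,0) acc=0 (h:0 v:0)
  [0] (1,1) acc=0 (h:0 v:0)
  [1] (0,1) acc=5 (h:1 v:5)
  [1] (1,0) acc=12 (h:3 v:4)
  [1] (1,1) acc=0 (h:0 v:0)
  [2] (0,1) acc=19 (h:2 v:7)
  [2] (1,0) acc=84 (h:9 v:8)
  [2] (1,1) acc=15 (h:3 v:5)
  [3] (0,1) acc=61 (h:6 v:7)
  [3] (1,0) acc=102 (h:9 v:2)
  [3] (1,1) acc=78 (h:9 v:7)

PE[1][1].acc = 78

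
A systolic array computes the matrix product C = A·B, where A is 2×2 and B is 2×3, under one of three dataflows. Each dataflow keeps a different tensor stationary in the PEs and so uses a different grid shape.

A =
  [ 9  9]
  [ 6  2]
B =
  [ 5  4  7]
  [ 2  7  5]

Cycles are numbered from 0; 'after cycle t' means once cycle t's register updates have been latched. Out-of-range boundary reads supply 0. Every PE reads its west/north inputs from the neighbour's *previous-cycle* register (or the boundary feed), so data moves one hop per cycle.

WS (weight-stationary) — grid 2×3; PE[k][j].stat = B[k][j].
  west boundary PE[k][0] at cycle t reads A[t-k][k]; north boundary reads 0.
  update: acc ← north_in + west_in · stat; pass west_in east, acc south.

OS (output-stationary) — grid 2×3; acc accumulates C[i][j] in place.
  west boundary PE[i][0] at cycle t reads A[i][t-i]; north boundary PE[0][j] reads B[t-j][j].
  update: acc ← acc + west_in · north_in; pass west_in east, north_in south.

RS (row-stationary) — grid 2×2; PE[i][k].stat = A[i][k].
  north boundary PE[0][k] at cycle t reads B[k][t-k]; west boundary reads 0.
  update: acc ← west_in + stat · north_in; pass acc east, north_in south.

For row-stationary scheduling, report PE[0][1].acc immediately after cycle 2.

RS 2×2: PE[0][1] cycle-by-cycle (with neighbour feeds):
  @0  [0,0]  acc 45  |  →45  ↓5
  @0  [0,1]  acc 0  |  →0  ↓0
  @1  [0,0]  acc 36  |  →36  ↓4
  @1  [0,1]  acc 63  |  →63  ↓2
  @2  [0,0]  acc 63  |  →63  ↓7
  @2  [0,1]  acc 99  |  →99  ↓7

PE[0][1].acc = 99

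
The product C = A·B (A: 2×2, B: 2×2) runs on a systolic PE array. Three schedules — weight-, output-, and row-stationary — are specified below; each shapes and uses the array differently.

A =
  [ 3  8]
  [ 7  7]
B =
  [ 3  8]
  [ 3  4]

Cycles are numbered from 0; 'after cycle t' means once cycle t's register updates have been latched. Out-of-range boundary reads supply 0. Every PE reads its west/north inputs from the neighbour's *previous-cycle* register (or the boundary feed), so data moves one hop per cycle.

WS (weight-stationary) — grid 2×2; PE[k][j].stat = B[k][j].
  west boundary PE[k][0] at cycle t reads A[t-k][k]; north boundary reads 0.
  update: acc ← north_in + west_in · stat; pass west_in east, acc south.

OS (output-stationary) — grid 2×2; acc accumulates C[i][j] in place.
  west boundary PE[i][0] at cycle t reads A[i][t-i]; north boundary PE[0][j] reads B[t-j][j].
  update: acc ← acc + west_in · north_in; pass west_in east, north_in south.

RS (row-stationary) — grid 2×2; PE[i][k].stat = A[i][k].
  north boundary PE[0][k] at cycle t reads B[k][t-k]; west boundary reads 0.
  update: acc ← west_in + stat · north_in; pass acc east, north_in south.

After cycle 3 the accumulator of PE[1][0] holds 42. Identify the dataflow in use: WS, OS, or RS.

dataflow = OS

— WS: 2×2; PE[1][0] trace:
  [0] (1,0) acc=0 (h:0 v:0)
  [1] (1,0) acc=33 (h:8 v:33)
  [2] (1,0) acc=42 (h:7 v:42)
  [3] (1,0) acc=0 (h:0 v:0)
— OS: 2×2; PE[1][0] trace:
  [0] (1,0) acc=0 (h:0 v:0)
  [1] (1,0) acc=21 (h:7 v:3)
  [2] (1,0) acc=42 (h:7 v:3)
  [3] (1,0) acc=42 (h:0 v:0)
— RS: 2×2; PE[1][0] trace:
  [0] (1,0) acc=0 (h:0 v:0)
  [1] (1,0) acc=21 (h:21 v:3)
  [2] (1,0) acc=56 (h:56 v:8)
  [3] (1,0) acc=0 (h:0 v:0)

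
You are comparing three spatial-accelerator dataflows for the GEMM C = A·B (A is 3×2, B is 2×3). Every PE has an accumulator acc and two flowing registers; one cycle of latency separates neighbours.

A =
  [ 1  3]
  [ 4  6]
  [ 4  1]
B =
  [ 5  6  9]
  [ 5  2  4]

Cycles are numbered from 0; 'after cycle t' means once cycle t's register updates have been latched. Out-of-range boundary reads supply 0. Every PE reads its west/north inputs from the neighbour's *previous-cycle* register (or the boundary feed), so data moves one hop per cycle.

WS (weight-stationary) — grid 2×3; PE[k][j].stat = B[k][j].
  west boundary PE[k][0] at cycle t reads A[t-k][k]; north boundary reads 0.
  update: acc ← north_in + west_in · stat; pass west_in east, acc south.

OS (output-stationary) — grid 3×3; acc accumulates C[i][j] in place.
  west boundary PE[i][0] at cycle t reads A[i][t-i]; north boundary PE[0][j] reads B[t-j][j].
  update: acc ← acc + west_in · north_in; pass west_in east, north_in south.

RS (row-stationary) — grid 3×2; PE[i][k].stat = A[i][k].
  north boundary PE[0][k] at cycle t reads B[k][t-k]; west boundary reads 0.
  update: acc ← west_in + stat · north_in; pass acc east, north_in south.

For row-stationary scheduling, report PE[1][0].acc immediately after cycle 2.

Tracing RS — 3×2 array, target PE[1][0]:
  @0  [0,0]  acc 5  |  →5  ↓5
  @0  [1,0]  acc 0  |  →0  ↓0
  @1  [0,0]  acc 6  |  →6  ↓6
  @1  [1,0]  acc 20  |  →20  ↓5
  @2  [0,0]  acc 9  |  →9  ↓9
  @2  [1,0]  acc 24  |  →24  ↓6

PE[1][0].acc = 24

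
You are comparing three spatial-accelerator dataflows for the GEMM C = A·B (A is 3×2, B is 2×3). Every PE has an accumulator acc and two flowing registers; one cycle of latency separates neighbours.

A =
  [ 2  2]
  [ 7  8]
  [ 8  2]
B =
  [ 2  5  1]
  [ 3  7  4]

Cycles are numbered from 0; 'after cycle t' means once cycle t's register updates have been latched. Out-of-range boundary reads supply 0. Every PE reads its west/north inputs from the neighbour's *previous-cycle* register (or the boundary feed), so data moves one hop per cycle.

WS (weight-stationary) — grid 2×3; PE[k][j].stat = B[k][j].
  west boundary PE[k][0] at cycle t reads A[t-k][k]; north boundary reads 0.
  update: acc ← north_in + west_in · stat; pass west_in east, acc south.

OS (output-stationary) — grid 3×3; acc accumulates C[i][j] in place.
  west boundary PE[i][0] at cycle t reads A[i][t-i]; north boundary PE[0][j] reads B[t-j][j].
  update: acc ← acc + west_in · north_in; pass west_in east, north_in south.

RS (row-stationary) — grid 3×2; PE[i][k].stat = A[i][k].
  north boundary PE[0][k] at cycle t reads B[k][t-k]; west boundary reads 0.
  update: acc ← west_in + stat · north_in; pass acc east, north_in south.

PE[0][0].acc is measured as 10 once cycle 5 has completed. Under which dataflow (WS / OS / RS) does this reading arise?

— WS: 2×3; PE[0][0] trace:
  step 0 · PE0,0: acc=4; fwd→2 fwd↓4
  step 1 · PE0,0: acc=14; fwd→7 fwd↓14
  step 2 · PE0,0: acc=16; fwd→8 fwd↓16
  step 3 · PE0,0: acc=0; fwd→0 fwd↓0
  step 4 · PE0,0: acc=0; fwd→0 fwd↓0
  step 5 · PE0,0: acc=0; fwd→0 fwd↓0
— OS: 3×3; PE[0][0] trace:
  step 0 · PE0,0: acc=4; fwd→2 fwd↓2
  step 1 · PE0,0: acc=10; fwd→2 fwd↓3
  step 2 · PE0,0: acc=10; fwd→0 fwd↓0
  step 3 · PE0,0: acc=10; fwd→0 fwd↓0
  step 4 · PE0,0: acc=10; fwd→0 fwd↓0
  step 5 · PE0,0: acc=10; fwd→0 fwd↓0
— RS: 3×2; PE[0][0] trace:
  step 0 · PE0,0: acc=4; fwd→4 fwd↓2
  step 1 · PE0,0: acc=10; fwd→10 fwd↓5
  step 2 · PE0,0: acc=2; fwd→2 fwd↓1
  step 3 · PE0,0: acc=0; fwd→0 fwd↓0
  step 4 · PE0,0: acc=0; fwd→0 fwd↓0
  step 5 · PE0,0: acc=0; fwd→0 fwd↓0

dataflow = OS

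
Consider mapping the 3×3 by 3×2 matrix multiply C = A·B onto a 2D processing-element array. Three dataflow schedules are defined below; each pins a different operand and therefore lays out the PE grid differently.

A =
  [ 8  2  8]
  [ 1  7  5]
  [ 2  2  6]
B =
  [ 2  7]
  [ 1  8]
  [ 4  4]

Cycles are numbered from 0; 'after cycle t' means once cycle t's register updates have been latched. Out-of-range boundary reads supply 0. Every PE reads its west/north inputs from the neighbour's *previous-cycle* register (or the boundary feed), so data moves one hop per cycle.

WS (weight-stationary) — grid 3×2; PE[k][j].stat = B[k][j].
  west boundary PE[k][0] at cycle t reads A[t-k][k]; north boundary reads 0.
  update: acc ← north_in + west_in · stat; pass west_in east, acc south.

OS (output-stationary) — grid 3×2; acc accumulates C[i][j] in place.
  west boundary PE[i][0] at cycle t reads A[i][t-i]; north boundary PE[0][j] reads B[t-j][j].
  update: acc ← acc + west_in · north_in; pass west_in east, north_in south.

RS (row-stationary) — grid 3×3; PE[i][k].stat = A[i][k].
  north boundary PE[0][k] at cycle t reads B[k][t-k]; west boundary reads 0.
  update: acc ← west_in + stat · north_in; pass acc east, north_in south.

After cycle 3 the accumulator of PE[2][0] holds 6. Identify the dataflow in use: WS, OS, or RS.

WS [3×2] PE[2][0] across cycles:
  c0 r2c0: 0 / 0 / 0
  c1 r2c0: 0 / 0 / 0
  c2 r2c0: 50 / 8 / 50
  c3 r2c0: 29 / 5 / 29
OS [3×2] PE[2][0] across cycles:
  c0 r2c0: 0 / 0 / 0
  c1 r2c0: 0 / 0 / 0
  c2 r2c0: 4 / 2 / 2
  c3 r2c0: 6 / 2 / 1
RS [3×3] PE[2][0] across cycles:
  c0 r2c0: 0 / 0 / 0
  c1 r2c0: 0 / 0 / 0
  c2 r2c0: 4 / 4 / 2
  c3 r2c0: 14 / 14 / 7

dataflow = OS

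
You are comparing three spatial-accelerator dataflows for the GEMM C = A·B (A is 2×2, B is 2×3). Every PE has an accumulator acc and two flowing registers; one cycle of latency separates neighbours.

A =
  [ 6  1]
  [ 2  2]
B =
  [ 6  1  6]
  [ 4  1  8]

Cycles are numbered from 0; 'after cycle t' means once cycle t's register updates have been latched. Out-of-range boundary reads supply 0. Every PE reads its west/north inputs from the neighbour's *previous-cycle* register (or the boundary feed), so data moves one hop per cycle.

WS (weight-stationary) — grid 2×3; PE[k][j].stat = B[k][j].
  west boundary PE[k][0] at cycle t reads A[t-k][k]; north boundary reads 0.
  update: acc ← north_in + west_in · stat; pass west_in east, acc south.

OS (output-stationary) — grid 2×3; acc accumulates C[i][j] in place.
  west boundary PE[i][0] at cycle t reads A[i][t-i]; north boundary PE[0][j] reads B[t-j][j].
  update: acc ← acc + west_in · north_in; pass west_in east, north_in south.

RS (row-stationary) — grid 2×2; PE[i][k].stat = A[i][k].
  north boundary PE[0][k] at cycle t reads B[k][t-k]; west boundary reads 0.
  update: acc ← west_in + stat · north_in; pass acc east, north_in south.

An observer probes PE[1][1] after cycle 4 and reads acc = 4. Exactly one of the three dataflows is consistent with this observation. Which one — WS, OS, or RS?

dataflow = OS

WS (2×3 grid), PE[1][1]:
  c0 r1c1: 0 / 0 / 0
  c1 r1c1: 0 / 0 / 0
  c2 r1c1: 7 / 1 / 7
  c3 r1c1: 4 / 2 / 4
  c4 r1c1: 0 / 0 / 0
OS (2×3 grid), PE[1][1]:
  c0 r1c1: 0 / 0 / 0
  c1 r1c1: 0 / 0 / 0
  c2 r1c1: 2 / 2 / 1
  c3 r1c1: 4 / 2 / 1
  c4 r1c1: 4 / 0 / 0
RS (2×2 grid), PE[1][1]:
  c0 r1c1: 0 / 0 / 0
  c1 r1c1: 0 / 0 / 0
  c2 r1c1: 20 / 20 / 4
  c3 r1c1: 4 / 4 / 1
  c4 r1c1: 28 / 28 / 8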